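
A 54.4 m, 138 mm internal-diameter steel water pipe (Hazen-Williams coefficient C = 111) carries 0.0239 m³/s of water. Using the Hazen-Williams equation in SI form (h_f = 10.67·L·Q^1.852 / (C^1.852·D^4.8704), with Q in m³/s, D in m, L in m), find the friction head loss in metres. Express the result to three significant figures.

h_f = 10.67·54.4·0.0239^1.852 / (111^1.852·0.138^4.8704) = 1.451 m

h_f ≈ 1.45 m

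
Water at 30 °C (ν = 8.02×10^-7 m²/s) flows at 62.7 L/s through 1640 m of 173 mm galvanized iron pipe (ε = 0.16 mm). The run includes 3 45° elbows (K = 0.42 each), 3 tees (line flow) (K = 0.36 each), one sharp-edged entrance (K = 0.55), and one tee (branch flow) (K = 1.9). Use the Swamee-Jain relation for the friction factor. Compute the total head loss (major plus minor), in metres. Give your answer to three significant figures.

V = 4Q/(πD²) = 2.667 m/s; V²/2g = 0.3626 m
Re = 5.75×10^5, ε/D = 9.25×10^-4 → f = 0.01993 (Swamee-Jain)
Major: h_f = f(L/D)·V²/2g = 0.01993·9480·0.3626 = 68.53 m
Minor: ΣK = 4.79; h_m = ΣK·V²/2g = 1.737 m
Total H_L = 68.53 + 1.737 = 70.27 m

H_L ≈ 70.3 m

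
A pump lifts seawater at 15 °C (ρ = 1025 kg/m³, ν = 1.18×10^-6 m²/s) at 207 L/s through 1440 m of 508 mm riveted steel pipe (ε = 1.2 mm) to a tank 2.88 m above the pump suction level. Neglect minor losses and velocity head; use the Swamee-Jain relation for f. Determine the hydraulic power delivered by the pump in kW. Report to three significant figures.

P_hyd ≈ 13.8 kW

V = 4Q/(πD²) = 1.021 m/s; Re = 4.40×10^5; ε/D = 0.00236; f = 0.02498
h_f = f(L/D)V²/2g = 3.765 m
Total head H = z + h_f = 2.88 + 3.765 = 6.645 m
P_hyd = ρgQH = 1025·9.81·0.207·6.645 = 13.83 kW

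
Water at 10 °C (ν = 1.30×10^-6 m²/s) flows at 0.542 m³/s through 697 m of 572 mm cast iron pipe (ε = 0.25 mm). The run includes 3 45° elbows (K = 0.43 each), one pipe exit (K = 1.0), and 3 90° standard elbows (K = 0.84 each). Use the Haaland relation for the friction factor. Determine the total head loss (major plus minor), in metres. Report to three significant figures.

H_L ≈ 5.72 m

V = 4Q/(πD²) = 2.109 m/s; V²/2g = 0.2267 m
Re = 9.28×10^5, ε/D = 4.37×10^-4 → f = 0.01676 (Haaland)
Major: h_f = f(L/D)·V²/2g = 0.01676·1219·0.2267 = 4.630 m
Minor: ΣK = 4.81; h_m = ΣK·V²/2g = 1.091 m
Total H_L = 4.630 + 1.091 = 5.721 m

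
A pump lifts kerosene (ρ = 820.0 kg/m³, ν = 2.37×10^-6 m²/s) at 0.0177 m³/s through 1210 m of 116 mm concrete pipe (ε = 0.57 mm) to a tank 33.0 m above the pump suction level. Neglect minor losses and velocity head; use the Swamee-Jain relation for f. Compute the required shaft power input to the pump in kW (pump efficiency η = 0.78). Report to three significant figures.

V = 4Q/(πD²) = 1.675 m/s; Re = 8.20×10^4; ε/D = 0.00491; f = 0.03164
h_f = f(L/D)V²/2g = 47.18 m
Total head H = z + h_f = 33.0 + 47.18 = 80.18 m
P_hyd = ρgQH = 820.0·9.81·0.0177·80.18 = 11.42 kW
P_shaft = P_hyd/η = 11.42/0.78 = 14.64 kW

P_shaft ≈ 14.6 kW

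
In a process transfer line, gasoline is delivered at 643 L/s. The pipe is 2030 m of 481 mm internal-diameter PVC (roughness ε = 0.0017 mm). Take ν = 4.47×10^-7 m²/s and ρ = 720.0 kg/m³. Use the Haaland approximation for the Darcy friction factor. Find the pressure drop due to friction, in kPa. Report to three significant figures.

Δp ≈ 181 kPa

V = 4Q/(πD²) = 4·0.643/(π·0.481²) = 3.539 m/s
Re = VD/ν = 3.539·0.481/4.47×10^-7 = 3.81×10^6 → turbulent
ε/D = 0.0017/481 = 3.53×10^-6
Haaland: f = 0.009517
h_f = f(L/D)V²/(2g) = 0.009517·(2030/0.481)·3.539²/(2·9.81) = 25.64 m
Δp = ρg·h_f = 720.0·9.81·25.64 = 181.1 kPa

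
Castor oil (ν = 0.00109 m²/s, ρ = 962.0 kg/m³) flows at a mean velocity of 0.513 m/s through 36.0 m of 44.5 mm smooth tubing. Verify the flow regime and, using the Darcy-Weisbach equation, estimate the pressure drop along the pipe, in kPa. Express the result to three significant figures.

Re = VD/ν = 0.513·0.04450/0.00109 = 20.9 → laminar (Re < 2300)
f = 64/Re = 3.056
h_f = f(L/D)V²/(2g) = 3.056·(36.0/0.04450)·0.513²/(2·9.81) = 33.16 m
Δp = ρg·h_f = 962.0·9.81·33.16 = 312.9 kPa

Δp ≈ 313 kPa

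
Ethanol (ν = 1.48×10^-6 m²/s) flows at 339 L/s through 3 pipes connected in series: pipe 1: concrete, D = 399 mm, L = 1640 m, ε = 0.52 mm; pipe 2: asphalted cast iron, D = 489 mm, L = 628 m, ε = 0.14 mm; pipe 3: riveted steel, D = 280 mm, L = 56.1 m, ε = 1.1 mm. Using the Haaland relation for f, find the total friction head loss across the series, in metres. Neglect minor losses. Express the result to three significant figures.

H ≈ 45.0 m

Pipe 1: V = 2.711 m/s, Re = 7.31×10^5, ε/D = 0.00130, f = 0.02131, h_1 = f(L/D)V²/2g = 32.81 m
Pipe 2: V = 1.805 m/s, Re = 5.96×10^5, ε/D = 2.86×10^-4, f = 0.01587, h_2 = f(L/D)V²/2g = 3.384 m
Pipe 3: V = 5.505 m/s, Re = 1.04×10^6, ε/D = 0.00393, f = 0.02842, h_3 = f(L/D)V²/2g = 8.797 m
Series → Q common, losses add: H = Σh = 44.99 m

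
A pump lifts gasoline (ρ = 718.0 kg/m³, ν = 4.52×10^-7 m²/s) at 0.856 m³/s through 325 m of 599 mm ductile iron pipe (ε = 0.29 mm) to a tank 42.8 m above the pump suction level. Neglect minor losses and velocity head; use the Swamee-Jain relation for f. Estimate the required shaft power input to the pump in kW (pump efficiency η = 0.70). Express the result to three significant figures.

P_shaft ≈ 405 kW

V = 4Q/(πD²) = 3.038 m/s; Re = 4.03×10^6; ε/D = 4.84×10^-4; f = 0.01676
h_f = f(L/D)V²/2g = 4.277 m
Total head H = z + h_f = 42.8 + 4.277 = 47.08 m
P_hyd = ρgQH = 718.0·9.81·0.856·47.08 = 283.8 kW
P_shaft = P_hyd/η = 283.8/0.70 = 405.5 kW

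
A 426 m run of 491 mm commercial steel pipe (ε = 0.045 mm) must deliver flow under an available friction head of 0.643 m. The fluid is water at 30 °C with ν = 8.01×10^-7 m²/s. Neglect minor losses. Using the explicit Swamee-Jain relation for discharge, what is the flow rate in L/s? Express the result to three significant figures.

Swamee-Jain (Type II): Q = -0.965·√(gD⁵h_f/L)·ln[ε/(3.7D) + √(3.17ν²L/(gD³h_f))]
√(gD⁵h_f/L) = √(9.81·0.491⁵·0.643/426) = 0.02056
ε/(3.7D) = 2.48×10^-5; √(3.17ν²L/(gD³h_f)) = 3.41×10^-5
Q = -0.965·0.02056·ln(5.883×10^-5) = 0.1932 m³/s
Check: V = 1.02 m/s, Re = 6.26×10^5, f = 0.01401, h_f = 0.645 m ≈ 0.643 m ✓

Q ≈ 193 L/s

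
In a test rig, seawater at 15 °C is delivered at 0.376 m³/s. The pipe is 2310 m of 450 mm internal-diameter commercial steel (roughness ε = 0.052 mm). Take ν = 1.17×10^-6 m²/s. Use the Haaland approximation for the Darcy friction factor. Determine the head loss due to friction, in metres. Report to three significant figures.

h_f ≈ 20.0 m

V = 4Q/(πD²) = 4·0.376/(π·0.450²) = 2.364 m/s
Re = VD/ν = 2.364·0.450/1.17×10^-6 = 9.09×10^5 → turbulent
ε/D = 0.052/450 = 1.16×10^-4
Haaland: f = 0.01365
h_f = f(L/D)V²/(2g) = 0.01365·(2310/0.450)·2.364²/(2·9.81) = 19.96 m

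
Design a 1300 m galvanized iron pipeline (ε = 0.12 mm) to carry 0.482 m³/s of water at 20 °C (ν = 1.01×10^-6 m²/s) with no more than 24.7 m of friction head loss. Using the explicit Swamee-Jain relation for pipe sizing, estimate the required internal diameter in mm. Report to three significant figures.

Swamee-Jain (Type III): D = 0.66·[ε^1.25·(LQ²/(gh_f))^4.75 + ν·Q^9.4·(L/(gh_f))^5.2]^0.04
LQ²/(gh_f) = 1.246; L/(gh_f) = 5.365
Term 1 = ε^1.25·(…)^4.75 = 3.58×10^-5; Term 2 = ν·Q^9.4·(…)^5.2 = 6.59×10^-6
D = 0.66·(3.58×10^-5 + 6.59×10^-6)^0.04 = 0.4412 m = 441 mm
Check: V = 3.15 m/s, Re = 1.38×10^6, f = 0.01530, h_f = 22.8 m ≈ 24.7 m ✓

D ≈ 441 mm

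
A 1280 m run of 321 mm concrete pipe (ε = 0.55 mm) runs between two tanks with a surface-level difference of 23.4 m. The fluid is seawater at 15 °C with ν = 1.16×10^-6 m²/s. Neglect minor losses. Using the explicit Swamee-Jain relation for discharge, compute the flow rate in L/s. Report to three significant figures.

Swamee-Jain (Type II): Q = -0.965·√(gD⁵h_f/L)·ln[ε/(3.7D) + √(3.17ν²L/(gD³h_f))]
√(gD⁵h_f/L) = √(9.81·0.321⁵·23.4/1280) = 0.02472
ε/(3.7D) = 4.63×10^-4; √(3.17ν²L/(gD³h_f)) = 2.68×10^-5
Q = -0.965·0.02472·ln(4.899×10^-4) = 0.1818 m³/s
Check: V = 2.25 m/s, Re = 6.22×10^5, f = 0.02292, h_f = 23.5 m ≈ 23.4 m ✓

Q ≈ 182 L/s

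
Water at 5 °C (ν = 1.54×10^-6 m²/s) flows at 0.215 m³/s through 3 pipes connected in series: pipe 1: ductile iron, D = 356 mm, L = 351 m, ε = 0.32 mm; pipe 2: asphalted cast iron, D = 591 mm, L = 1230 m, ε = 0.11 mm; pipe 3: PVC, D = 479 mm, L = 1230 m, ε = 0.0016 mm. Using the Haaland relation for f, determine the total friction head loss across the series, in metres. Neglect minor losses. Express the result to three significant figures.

Pipe 1: V = 2.160 m/s, Re = 4.99×10^5, ε/D = 8.99×10^-4, f = 0.01974, h_1 = f(L/D)V²/2g = 4.628 m
Pipe 2: V = 0.7837 m/s, Re = 3.01×10^5, ε/D = 1.86×10^-4, f = 0.01595, h_2 = f(L/D)V²/2g = 1.039 m
Pipe 3: V = 1.193 m/s, Re = 3.71×10^5, ε/D = 3.34×10^-6, f = 0.01382, h_3 = f(L/D)V²/2g = 2.574 m
Series → Q common, losses add: H = Σh = 8.241 m

H ≈ 8.24 m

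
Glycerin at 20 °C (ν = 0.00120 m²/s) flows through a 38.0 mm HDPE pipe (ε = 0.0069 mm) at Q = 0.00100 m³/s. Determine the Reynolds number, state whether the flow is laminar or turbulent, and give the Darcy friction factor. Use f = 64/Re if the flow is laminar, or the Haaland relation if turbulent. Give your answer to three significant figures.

Re ≈ 27.9; laminar; f = 64/Re ≈ 2.29

V = 4Q/(πD²) = 0.8817 m/s
Re = VD/ν = 0.8817·0.0380/0.00120 = 27.9
Re < 2300 → laminar → f = 64/Re = 2.292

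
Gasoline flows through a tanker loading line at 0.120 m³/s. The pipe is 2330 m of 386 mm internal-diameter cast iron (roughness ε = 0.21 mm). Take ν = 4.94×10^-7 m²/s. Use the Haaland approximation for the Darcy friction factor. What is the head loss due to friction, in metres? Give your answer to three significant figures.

V = 4Q/(πD²) = 4·0.120/(π·0.386²) = 1.025 m/s
Re = VD/ν = 1.025·0.386/4.94×10^-7 = 8.01×10^5 → turbulent
ε/D = 0.21/386 = 5.44×10^-4
Haaland: f = 0.01757
h_f = f(L/D)V²/(2g) = 0.01757·(2330/0.386)·1.025²/(2·9.81) = 5.683 m

h_f ≈ 5.68 m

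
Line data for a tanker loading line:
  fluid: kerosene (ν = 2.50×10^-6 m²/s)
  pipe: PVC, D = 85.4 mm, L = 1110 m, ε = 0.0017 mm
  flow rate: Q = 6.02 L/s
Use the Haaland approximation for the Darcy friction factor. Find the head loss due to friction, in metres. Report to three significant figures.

V = 4Q/(πD²) = 4·0.00602/(π·0.0854²) = 1.051 m/s
Re = VD/ν = 1.051·0.0854/2.50×10^-6 = 3.59×10^4 → turbulent
ε/D = 0.0017/85.4 = 1.99×10^-5
Haaland: f = 0.02239
h_f = f(L/D)V²/(2g) = 0.02239·(1110/0.0854)·1.051²/(2·9.81) = 16.38 m

h_f ≈ 16.4 m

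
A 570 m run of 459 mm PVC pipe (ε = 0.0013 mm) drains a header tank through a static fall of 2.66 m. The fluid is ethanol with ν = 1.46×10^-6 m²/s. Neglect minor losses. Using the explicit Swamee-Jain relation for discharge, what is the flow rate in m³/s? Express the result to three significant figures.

Swamee-Jain (Type II): Q = -0.965·√(gD⁵h_f/L)·ln[ε/(3.7D) + √(3.17ν²L/(gD³h_f))]
√(gD⁵h_f/L) = √(9.81·0.459⁵·2.66/570) = 0.03054
ε/(3.7D) = 7.65×10^-7; √(3.17ν²L/(gD³h_f)) = 3.91×10^-5
Q = -0.965·0.03054·ln(3.983×10^-5) = 0.2986 m³/s
Check: V = 1.80 m/s, Re = 5.67×10^5, f = 0.01285, h_f = 2.65 m ≈ 2.66 m ✓

Q ≈ 0.299 m³/s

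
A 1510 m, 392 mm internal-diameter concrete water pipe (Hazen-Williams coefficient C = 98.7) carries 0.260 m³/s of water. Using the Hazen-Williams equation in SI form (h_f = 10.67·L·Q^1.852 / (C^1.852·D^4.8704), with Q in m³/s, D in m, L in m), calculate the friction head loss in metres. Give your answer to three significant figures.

h_f = 10.67·1510·0.260^1.852 / (98.7^1.852·0.392^4.8704) = 25.77 m

h_f ≈ 25.8 m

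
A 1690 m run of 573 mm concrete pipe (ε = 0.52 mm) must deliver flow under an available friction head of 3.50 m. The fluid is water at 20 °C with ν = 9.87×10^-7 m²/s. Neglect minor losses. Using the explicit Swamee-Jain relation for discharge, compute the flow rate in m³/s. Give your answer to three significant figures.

Swamee-Jain (Type II): Q = -0.965·√(gD⁵h_f/L)·ln[ε/(3.7D) + √(3.17ν²L/(gD³h_f))]
√(gD⁵h_f/L) = √(9.81·0.573⁵·3.50/1690) = 0.03543
ε/(3.7D) = 2.45×10^-4; √(3.17ν²L/(gD³h_f)) = 2.84×10^-5
Q = -0.965·0.03543·ln(2.737×10^-4) = 0.2804 m³/s
Check: V = 1.09 m/s, Re = 6.31×10^5, f = 0.01980, h_f = 3.52 m ≈ 3.50 m ✓

Q ≈ 0.280 m³/s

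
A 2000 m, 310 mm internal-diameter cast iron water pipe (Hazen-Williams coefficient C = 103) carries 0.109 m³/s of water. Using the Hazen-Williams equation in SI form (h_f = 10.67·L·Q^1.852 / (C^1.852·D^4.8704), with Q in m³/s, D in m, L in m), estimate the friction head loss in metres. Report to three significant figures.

h_f = 10.67·2000·0.109^1.852 / (103^1.852·0.310^4.8704) = 19.77 m

h_f ≈ 19.8 m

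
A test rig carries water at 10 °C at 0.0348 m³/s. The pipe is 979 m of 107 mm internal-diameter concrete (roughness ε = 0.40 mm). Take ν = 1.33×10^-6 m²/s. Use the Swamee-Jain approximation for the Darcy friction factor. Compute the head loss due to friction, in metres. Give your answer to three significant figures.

V = 4Q/(πD²) = 4·0.0348/(π·0.107²) = 3.870 m/s
Re = VD/ν = 3.870·0.107/1.33×10^-6 = 3.11×10^5 → turbulent
ε/D = 0.40/107 = 0.00374
Swamee-Jain: f = 0.02837
h_f = f(L/D)V²/(2g) = 0.02837·(979/0.107)·3.870²/(2·9.81) = 198.2 m

h_f ≈ 198 m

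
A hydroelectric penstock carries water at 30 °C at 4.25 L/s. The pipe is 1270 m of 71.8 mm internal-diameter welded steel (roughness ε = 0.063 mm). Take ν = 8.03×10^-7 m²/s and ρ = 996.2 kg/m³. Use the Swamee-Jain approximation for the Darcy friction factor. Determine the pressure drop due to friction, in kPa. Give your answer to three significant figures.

Δp ≈ 214 kPa

V = 4Q/(πD²) = 4·0.00425/(π·0.0718²) = 1.050 m/s
Re = VD/ν = 1.050·0.0718/8.03×10^-7 = 9.39×10^4 → turbulent
ε/D = 0.063/71.8 = 8.77×10^-4
Swamee-Jain: f = 0.02205
h_f = f(L/D)V²/(2g) = 0.02205·(1270/0.0718)·1.050²/(2·9.81) = 21.90 m
Δp = ρg·h_f = 996.2·9.81·21.90 = 214.0 kPa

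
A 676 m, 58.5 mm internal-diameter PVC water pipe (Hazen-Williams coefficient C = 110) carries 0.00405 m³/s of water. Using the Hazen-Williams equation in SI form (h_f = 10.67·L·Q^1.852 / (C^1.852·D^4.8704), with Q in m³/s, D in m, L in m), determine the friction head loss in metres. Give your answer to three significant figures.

h_f = 10.67·676·0.00405^1.852 / (110^1.852·0.0585^4.8704) = 44.76 m

h_f ≈ 44.8 m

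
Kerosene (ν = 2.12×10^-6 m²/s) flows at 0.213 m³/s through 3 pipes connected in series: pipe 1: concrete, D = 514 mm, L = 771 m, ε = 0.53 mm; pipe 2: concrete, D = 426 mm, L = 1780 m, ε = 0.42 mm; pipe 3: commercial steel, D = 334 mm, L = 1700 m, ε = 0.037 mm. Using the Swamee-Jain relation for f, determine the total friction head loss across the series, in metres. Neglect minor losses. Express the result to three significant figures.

H ≈ 34.6 m

Pipe 1: V = 1.027 m/s, Re = 2.49×10^5, ε/D = 0.00103, f = 0.02106, h_1 = f(L/D)V²/2g = 1.697 m
Pipe 2: V = 1.494 m/s, Re = 3.00×10^5, ε/D = 9.86×10^-4, f = 0.02069, h_2 = f(L/D)V²/2g = 9.839 m
Pipe 3: V = 2.431 m/s, Re = 3.83×10^5, ε/D = 1.11×10^-4, f = 0.01506, h_3 = f(L/D)V²/2g = 23.08 m
Series → Q common, losses add: H = Σh = 34.62 m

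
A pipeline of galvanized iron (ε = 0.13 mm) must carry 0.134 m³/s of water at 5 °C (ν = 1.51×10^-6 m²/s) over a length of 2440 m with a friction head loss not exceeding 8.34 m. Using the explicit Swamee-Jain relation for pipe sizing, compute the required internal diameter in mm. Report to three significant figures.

D ≈ 382 mm

Swamee-Jain (Type III): D = 0.66·[ε^1.25·(LQ²/(gh_f))^4.75 + ν·Q^9.4·(L/(gh_f))^5.2]^0.04
LQ²/(gh_f) = 0.5355; L/(gh_f) = 29.82
Term 1 = ε^1.25·(…)^4.75 = 7.15×10^-7; Term 2 = ν·Q^9.4·(…)^5.2 = 4.38×10^-7
D = 0.66·(7.15×10^-7 + 4.38×10^-7)^0.04 = 0.3820 m = 382 mm
Check: V = 1.17 m/s, Re = 2.96×10^5, f = 0.01736, h_f = 7.73 m ≈ 8.34 m ✓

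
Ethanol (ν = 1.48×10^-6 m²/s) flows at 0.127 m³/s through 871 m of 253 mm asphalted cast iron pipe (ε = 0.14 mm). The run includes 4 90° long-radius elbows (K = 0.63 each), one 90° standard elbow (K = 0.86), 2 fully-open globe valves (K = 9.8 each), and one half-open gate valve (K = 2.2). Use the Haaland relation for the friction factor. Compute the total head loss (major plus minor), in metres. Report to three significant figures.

H_L ≈ 28.4 m

V = 4Q/(πD²) = 2.526 m/s; V²/2g = 0.3253 m
Re = 4.32×10^5, ε/D = 5.53×10^-4 → f = 0.01802 (Haaland)
Major: h_f = f(L/D)·V²/2g = 0.01802·3443·0.3253 = 20.18 m
Minor: ΣK = 25.2; h_m = ΣK·V²/2g = 8.190 m
Total H_L = 20.18 + 8.190 = 28.37 m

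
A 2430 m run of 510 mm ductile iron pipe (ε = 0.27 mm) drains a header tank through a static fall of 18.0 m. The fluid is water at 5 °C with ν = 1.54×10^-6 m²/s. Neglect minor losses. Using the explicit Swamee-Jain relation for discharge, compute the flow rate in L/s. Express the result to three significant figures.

Q ≈ 419 L/s

Swamee-Jain (Type II): Q = -0.965·√(gD⁵h_f/L)·ln[ε/(3.7D) + √(3.17ν²L/(gD³h_f))]
√(gD⁵h_f/L) = √(9.81·0.510⁵·18.0/2430) = 0.05007
ε/(3.7D) = 1.43×10^-4; √(3.17ν²L/(gD³h_f)) = 2.79×10^-5
Q = -0.965·0.05007·ln(1.710×10^-4) = 0.4191 m³/s
Check: V = 2.05 m/s, Re = 6.79×10^5, f = 0.01772, h_f = 18.1 m ≈ 18.0 m ✓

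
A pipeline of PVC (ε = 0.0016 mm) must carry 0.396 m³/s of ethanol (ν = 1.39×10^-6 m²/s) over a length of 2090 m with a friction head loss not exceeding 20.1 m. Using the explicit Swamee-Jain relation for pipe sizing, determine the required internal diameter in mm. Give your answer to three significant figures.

D ≈ 444 mm

Swamee-Jain (Type III): D = 0.66·[ε^1.25·(LQ²/(gh_f))^4.75 + ν·Q^9.4·(L/(gh_f))^5.2]^0.04
LQ²/(gh_f) = 1.662; L/(gh_f) = 10.60
Term 1 = ε^1.25·(…)^4.75 = 6.36×10^-7; Term 2 = ν·Q^9.4·(…)^5.2 = 4.93×10^-5
D = 0.66·(6.36×10^-7 + 4.93×10^-5)^0.04 = 0.4441 m = 444 mm
Check: V = 2.56 m/s, Re = 8.17×10^5, f = 0.01209, h_f = 19.0 m ≈ 20.1 m ✓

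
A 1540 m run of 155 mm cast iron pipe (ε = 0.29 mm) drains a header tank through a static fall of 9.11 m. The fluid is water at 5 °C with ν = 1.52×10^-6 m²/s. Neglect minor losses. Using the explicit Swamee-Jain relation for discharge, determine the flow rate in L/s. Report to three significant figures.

Q ≈ 16.0 L/s

Swamee-Jain (Type II): Q = -0.965·√(gD⁵h_f/L)·ln[ε/(3.7D) + √(3.17ν²L/(gD³h_f))]
√(gD⁵h_f/L) = √(9.81·0.155⁵·9.11/1540) = 0.002279
ε/(3.7D) = 5.06×10^-4; √(3.17ν²L/(gD³h_f)) = 1.84×10^-4
Q = -0.965·0.002279·ln(6.898×10^-4) = 0.01601 m³/s
Check: V = 0.848 m/s, Re = 8.65×10^4, f = 0.02524, h_f = 9.20 m ≈ 9.11 m ✓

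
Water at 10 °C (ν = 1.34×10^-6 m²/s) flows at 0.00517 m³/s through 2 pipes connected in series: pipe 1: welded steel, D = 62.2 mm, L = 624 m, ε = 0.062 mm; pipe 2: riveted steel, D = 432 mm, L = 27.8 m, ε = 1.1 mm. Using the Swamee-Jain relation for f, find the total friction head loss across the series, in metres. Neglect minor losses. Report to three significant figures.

H ≈ 33.9 m

Pipe 1: V = 1.701 m/s, Re = 7.90×10^4, ε/D = 9.97×10^-4, f = 0.02287, h_1 = f(L/D)V²/2g = 33.85 m
Pipe 2: V = 0.03527 m/s, Re = 1.14×10^4, ε/D = 0.00255, f = 0.03417, h_2 = f(L/D)V²/2g = 1.394×10^-4 m
Series → Q common, losses add: H = Σh = 33.85 m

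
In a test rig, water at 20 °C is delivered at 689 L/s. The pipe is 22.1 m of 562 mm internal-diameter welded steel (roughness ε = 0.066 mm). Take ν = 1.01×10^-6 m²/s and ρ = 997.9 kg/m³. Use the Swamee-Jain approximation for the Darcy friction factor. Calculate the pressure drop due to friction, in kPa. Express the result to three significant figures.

Δp ≈ 2.02 kPa

V = 4Q/(πD²) = 4·0.689/(π·0.562²) = 2.778 m/s
Re = VD/ν = 2.778·0.562/1.01×10^-6 = 1.55×10^6 → turbulent
ε/D = 0.066/562 = 1.17×10^-4
Swamee-Jain: f = 0.01336
h_f = f(L/D)V²/(2g) = 0.01336·(22.1/0.562)·2.778²/(2·9.81) = 0.2065 m
Δp = ρg·h_f = 997.9·9.81·0.2065 = 2.022 kPa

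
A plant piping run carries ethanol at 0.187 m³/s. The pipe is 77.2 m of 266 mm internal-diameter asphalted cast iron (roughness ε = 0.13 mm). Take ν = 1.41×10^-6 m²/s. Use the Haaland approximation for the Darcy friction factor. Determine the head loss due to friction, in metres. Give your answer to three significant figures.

h_f ≈ 2.90 m

V = 4Q/(πD²) = 4·0.187/(π·0.266²) = 3.365 m/s
Re = VD/ν = 3.365·0.266/1.41×10^-6 = 6.35×10^5 → turbulent
ε/D = 0.13/266 = 4.89×10^-4
Haaland: f = 0.01733
h_f = f(L/D)V²/(2g) = 0.01733·(77.2/0.266)·3.365²/(2·9.81) = 2.904 m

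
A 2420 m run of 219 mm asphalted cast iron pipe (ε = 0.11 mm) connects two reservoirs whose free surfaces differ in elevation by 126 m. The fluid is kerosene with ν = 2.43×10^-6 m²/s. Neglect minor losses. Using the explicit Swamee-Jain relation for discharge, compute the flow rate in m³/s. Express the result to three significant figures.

Swamee-Jain (Type II): Q = -0.965·√(gD⁵h_f/L)·ln[ε/(3.7D) + √(3.17ν²L/(gD³h_f))]
√(gD⁵h_f/L) = √(9.81·0.219⁵·126/2420) = 0.01604
ε/(3.7D) = 1.36×10^-4; √(3.17ν²L/(gD³h_f)) = 5.91×10^-5
Q = -0.965·0.01604·ln(1.948×10^-4) = 0.1322 m³/s
Check: V = 3.51 m/s, Re = 3.16×10^5, f = 0.01827, h_f = 127 m ≈ 126 m ✓

Q ≈ 0.132 m³/s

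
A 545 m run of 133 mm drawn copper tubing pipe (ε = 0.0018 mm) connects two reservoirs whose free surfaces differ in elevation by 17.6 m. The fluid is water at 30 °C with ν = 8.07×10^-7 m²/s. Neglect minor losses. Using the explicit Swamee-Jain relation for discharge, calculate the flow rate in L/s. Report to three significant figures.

Swamee-Jain (Type II): Q = -0.965·√(gD⁵h_f/L)·ln[ε/(3.7D) + √(3.17ν²L/(gD³h_f))]
√(gD⁵h_f/L) = √(9.81·0.133⁵·17.6/545) = 0.003631
ε/(3.7D) = 3.66×10^-6; √(3.17ν²L/(gD³h_f)) = 5.26×10^-5
Q = -0.965·0.003631·ln(5.629×10^-5) = 0.03429 m³/s
Check: V = 2.47 m/s, Re = 4.07×10^5, f = 0.01378, h_f = 17.5 m ≈ 17.6 m ✓

Q ≈ 34.3 L/s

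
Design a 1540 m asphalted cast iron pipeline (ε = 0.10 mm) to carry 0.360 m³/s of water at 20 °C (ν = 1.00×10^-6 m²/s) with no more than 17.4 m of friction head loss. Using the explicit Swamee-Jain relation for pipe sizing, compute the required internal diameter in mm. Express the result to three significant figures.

Swamee-Jain (Type III): D = 0.66·[ε^1.25·(LQ²/(gh_f))^4.75 + ν·Q^9.4·(L/(gh_f))^5.2]^0.04
LQ²/(gh_f) = 1.169; L/(gh_f) = 9.022
Term 1 = ε^1.25·(…)^4.75 = 2.10×10^-5; Term 2 = ν·Q^9.4·(…)^5.2 = 6.26×10^-6
D = 0.66·(2.10×10^-5 + 6.26×10^-6)^0.04 = 0.4335 m = 433 mm
Check: V = 2.44 m/s, Re = 1.06×10^6, f = 0.01505, h_f = 16.2 m ≈ 17.4 m ✓

D ≈ 433 mm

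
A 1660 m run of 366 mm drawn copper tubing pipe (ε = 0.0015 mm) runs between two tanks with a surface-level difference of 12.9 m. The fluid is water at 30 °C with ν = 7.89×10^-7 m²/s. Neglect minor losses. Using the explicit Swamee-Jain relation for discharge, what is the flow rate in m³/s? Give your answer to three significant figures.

Swamee-Jain (Type II): Q = -0.965·√(gD⁵h_f/L)·ln[ε/(3.7D) + √(3.17ν²L/(gD³h_f))]
√(gD⁵h_f/L) = √(9.81·0.366⁵·12.9/1660) = 0.02238
ε/(3.7D) = 1.11×10^-6; √(3.17ν²L/(gD³h_f)) = 2.30×10^-5
Q = -0.965·0.02238·ln(2.409×10^-5) = 0.2296 m³/s
Check: V = 2.18 m/s, Re = 1.01×10^6, f = 0.01169, h_f = 12.9 m ≈ 12.9 m ✓

Q ≈ 0.230 m³/s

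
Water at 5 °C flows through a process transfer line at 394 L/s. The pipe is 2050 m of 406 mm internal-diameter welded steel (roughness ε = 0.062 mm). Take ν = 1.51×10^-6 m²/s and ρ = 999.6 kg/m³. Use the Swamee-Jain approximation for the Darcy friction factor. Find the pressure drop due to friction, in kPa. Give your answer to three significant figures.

V = 4Q/(πD²) = 4·0.394/(π·0.406²) = 3.043 m/s
Re = VD/ν = 3.043·0.406/1.51×10^-6 = 8.18×10^5 → turbulent
ε/D = 0.062/406 = 1.53×10^-4
Swamee-Jain: f = 0.01442
h_f = f(L/D)V²/(2g) = 0.01442·(2050/0.406)·3.043²/(2·9.81) = 34.38 m
Δp = ρg·h_f = 999.6·9.81·34.38 = 337.1 kPa

Δp ≈ 337 kPa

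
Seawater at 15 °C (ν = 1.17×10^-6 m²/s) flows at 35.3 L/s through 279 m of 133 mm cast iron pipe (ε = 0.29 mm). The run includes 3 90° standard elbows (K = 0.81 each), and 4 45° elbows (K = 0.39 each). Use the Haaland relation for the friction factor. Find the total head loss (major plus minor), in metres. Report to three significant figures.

H_L ≈ 18.2 m

V = 4Q/(πD²) = 2.541 m/s; V²/2g = 0.3291 m
Re = 2.89×10^5, ε/D = 0.00218 → f = 0.02454 (Haaland)
Major: h_f = f(L/D)·V²/2g = 0.02454·2098·0.3291 = 16.94 m
Minor: ΣK = 3.99; h_m = ΣK·V²/2g = 1.313 m
Total H_L = 16.94 + 1.313 = 18.25 m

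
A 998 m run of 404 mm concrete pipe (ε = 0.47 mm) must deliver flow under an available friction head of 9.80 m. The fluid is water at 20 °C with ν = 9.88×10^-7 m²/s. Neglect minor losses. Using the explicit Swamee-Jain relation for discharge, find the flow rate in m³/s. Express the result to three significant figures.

Swamee-Jain (Type II): Q = -0.965·√(gD⁵h_f/L)·ln[ε/(3.7D) + √(3.17ν²L/(gD³h_f))]
√(gD⁵h_f/L) = √(9.81·0.404⁵·9.80/998) = 0.03220
ε/(3.7D) = 3.14×10^-4; √(3.17ν²L/(gD³h_f)) = 2.21×10^-5
Q = -0.965·0.03220·ln(3.365×10^-4) = 0.2485 m³/s
Check: V = 1.94 m/s, Re = 7.93×10^5, f = 0.02082, h_f = 9.85 m ≈ 9.80 m ✓

Q ≈ 0.248 m³/s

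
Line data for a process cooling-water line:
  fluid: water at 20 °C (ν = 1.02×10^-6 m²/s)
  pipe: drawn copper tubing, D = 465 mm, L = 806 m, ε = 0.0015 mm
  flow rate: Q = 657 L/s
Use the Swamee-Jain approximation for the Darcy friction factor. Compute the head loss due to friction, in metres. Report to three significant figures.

h_f ≈ 14.1 m

V = 4Q/(πD²) = 4·0.657/(π·0.465²) = 3.869 m/s
Re = VD/ν = 3.869·0.465/1.02×10^-6 = 1.76×10^6 → turbulent
ε/D = 0.0015/465 = 3.23×10^-6
Swamee-Jain: f = 0.01069
h_f = f(L/D)V²/(2g) = 0.01069·(806/0.465)·3.869²/(2·9.81) = 14.13 m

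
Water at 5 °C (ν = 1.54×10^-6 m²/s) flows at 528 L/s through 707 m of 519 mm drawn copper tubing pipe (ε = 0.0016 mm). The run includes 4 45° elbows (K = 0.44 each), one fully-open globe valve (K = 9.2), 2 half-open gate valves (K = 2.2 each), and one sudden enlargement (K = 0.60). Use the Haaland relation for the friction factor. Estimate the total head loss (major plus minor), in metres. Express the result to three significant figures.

H_L ≈ 10.2 m

V = 4Q/(πD²) = 2.496 m/s; V²/2g = 0.3175 m
Re = 8.41×10^5, ε/D = 3.08×10^-6 → f = 0.01198 (Haaland)
Major: h_f = f(L/D)·V²/2g = 0.01198·1362·0.3175 = 5.179 m
Minor: ΣK = 16.0; h_m = ΣK·V²/2g = 5.067 m
Total H_L = 5.179 + 5.067 = 10.25 m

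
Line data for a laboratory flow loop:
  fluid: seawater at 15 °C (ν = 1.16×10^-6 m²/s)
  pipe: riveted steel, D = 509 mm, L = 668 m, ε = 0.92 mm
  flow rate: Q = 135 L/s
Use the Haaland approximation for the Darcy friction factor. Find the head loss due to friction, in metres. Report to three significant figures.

V = 4Q/(πD²) = 4·0.135/(π·0.509²) = 0.6635 m/s
Re = VD/ν = 0.6635·0.509/1.16×10^-6 = 2.91×10^5 → turbulent
ε/D = 0.92/509 = 0.00181
Haaland: f = 0.02343
h_f = f(L/D)V²/(2g) = 0.02343·(668/0.509)·0.6635²/(2·9.81) = 0.6900 m

h_f ≈ 0.690 m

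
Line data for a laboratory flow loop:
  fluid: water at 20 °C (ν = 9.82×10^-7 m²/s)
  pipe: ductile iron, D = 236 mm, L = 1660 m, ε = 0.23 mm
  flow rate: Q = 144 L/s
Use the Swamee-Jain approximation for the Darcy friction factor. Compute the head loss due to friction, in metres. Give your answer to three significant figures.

h_f ≈ 77.7 m

V = 4Q/(πD²) = 4·0.144/(π·0.236²) = 3.292 m/s
Re = VD/ν = 3.292·0.236/9.82×10^-7 = 7.91×10^5 → turbulent
ε/D = 0.23/236 = 9.75×10^-4
Swamee-Jain: f = 0.02000
h_f = f(L/D)V²/(2g) = 0.02000·(1660/0.236)·3.292²/(2·9.81) = 77.72 m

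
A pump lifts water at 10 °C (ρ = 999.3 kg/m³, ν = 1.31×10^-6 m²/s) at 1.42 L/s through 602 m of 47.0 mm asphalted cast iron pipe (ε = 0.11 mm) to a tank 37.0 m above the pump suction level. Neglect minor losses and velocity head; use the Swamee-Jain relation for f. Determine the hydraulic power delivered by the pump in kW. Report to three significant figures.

P_hyd ≈ 0.693 kW

V = 4Q/(πD²) = 0.8185 m/s; Re = 2.94×10^4; ε/D = 0.00234; f = 0.02915
h_f = f(L/D)V²/2g = 12.75 m
Total head H = z + h_f = 37.0 + 12.75 = 49.75 m
P_hyd = ρgQH = 999.3·9.81·0.00142·49.75 = 0.6925 kW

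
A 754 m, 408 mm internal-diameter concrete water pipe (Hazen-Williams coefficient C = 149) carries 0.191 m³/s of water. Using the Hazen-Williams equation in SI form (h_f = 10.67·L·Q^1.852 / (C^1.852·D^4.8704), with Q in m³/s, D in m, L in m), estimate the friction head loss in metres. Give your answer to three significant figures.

h_f ≈ 2.79 m

h_f = 10.67·754·0.191^1.852 / (149^1.852·0.408^4.8704) = 2.789 m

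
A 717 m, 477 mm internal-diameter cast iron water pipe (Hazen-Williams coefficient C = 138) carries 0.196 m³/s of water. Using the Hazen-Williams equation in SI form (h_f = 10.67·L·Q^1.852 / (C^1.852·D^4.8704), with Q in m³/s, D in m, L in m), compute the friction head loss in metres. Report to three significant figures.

h_f ≈ 1.50 m

h_f = 10.67·717·0.196^1.852 / (138^1.852·0.477^4.8704) = 1.498 m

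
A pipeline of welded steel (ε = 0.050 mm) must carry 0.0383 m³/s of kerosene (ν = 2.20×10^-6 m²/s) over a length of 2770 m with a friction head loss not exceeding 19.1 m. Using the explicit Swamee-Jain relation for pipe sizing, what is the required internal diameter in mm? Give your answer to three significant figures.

D ≈ 204 mm

Swamee-Jain (Type III): D = 0.66·[ε^1.25·(LQ²/(gh_f))^4.75 + ν·Q^9.4·(L/(gh_f))^5.2]^0.04
LQ²/(gh_f) = 0.02169; L/(gh_f) = 14.78
Term 1 = ε^1.25·(…)^4.75 = 5.25×10^-14; Term 2 = ν·Q^9.4·(…)^5.2 = 1.28×10^-13
D = 0.66·(5.25×10^-14 + 1.28×10^-13)^0.04 = 0.2041 m = 204 mm
Check: V = 1.17 m/s, Re = 1.09×10^5, f = 0.01898, h_f = 18.0 m ≈ 19.1 m ✓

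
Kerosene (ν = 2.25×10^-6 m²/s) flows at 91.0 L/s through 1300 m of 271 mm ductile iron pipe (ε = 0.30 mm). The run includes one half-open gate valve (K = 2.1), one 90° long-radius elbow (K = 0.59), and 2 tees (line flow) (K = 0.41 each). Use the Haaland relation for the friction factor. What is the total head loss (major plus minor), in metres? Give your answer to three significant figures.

H_L ≈ 13.5 m

V = 4Q/(πD²) = 1.578 m/s; V²/2g = 0.1269 m
Re = 1.90×10^5, ε/D = 0.00111 → f = 0.02139 (Haaland)
Major: h_f = f(L/D)·V²/2g = 0.02139·4797·0.1269 = 13.01 m
Minor: ΣK = 3.51; h_m = ΣK·V²/2g = 0.4453 m
Total H_L = 13.01 + 0.4453 = 13.46 m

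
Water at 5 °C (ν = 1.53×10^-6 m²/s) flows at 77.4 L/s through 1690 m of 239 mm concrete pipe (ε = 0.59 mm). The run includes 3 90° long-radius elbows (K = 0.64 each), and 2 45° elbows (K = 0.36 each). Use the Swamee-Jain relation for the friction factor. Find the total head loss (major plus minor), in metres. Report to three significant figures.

V = 4Q/(πD²) = 1.725 m/s; V²/2g = 0.1517 m
Re = 2.70×10^5, ε/D = 0.00247 → f = 0.02552 (Swamee-Jain)
Major: h_f = f(L/D)·V²/2g = 0.02552·7071·0.1517 = 27.38 m
Minor: ΣK = 2.64; h_m = ΣK·V²/2g = 0.4005 m
Total H_L = 27.38 + 0.4005 = 27.78 m

H_L ≈ 27.8 m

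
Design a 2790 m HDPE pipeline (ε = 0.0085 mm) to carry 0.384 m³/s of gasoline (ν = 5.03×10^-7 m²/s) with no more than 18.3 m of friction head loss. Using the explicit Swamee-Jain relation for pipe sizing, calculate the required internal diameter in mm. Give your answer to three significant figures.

D ≈ 460 mm

Swamee-Jain (Type III): D = 0.66·[ε^1.25·(LQ²/(gh_f))^4.75 + ν·Q^9.4·(L/(gh_f))^5.2]^0.04
LQ²/(gh_f) = 2.292; L/(gh_f) = 15.54
Term 1 = ε^1.25·(…)^4.75 = 2.36×10^-5; Term 2 = ν·Q^9.4·(…)^5.2 = 9.77×10^-5
D = 0.66·(2.36×10^-5 + 9.77×10^-5)^0.04 = 0.4601 m = 460 mm
Check: V = 2.31 m/s, Re = 2.11×10^6, f = 0.01095, h_f = 18.0 m ≈ 18.3 m ✓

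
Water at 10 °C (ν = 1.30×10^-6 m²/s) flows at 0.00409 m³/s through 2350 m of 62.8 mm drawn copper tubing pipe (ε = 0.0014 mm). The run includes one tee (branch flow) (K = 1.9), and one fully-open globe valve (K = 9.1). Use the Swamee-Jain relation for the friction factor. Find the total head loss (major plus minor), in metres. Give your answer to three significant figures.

H_L ≈ 66.7 m

V = 4Q/(πD²) = 1.320 m/s; V²/2g = 0.08886 m
Re = 6.38×10^4, ε/D = 2.23×10^-5 → f = 0.01977 (Swamee-Jain)
Major: h_f = f(L/D)·V²/2g = 0.01977·37420·0.08886 = 65.75 m
Minor: ΣK = 11.0; h_m = ΣK·V²/2g = 0.9775 m
Total H_L = 65.75 + 0.9775 = 66.73 m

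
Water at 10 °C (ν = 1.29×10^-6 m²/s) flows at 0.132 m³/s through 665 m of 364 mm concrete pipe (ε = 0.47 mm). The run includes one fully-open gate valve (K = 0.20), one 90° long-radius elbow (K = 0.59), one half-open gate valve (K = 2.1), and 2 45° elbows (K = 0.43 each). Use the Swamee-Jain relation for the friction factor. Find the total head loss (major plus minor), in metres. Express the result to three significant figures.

V = 4Q/(πD²) = 1.268 m/s; V²/2g = 0.08201 m
Re = 3.58×10^5, ε/D = 0.00129 → f = 0.02174 (Swamee-Jain)
Major: h_f = f(L/D)·V²/2g = 0.02174·1827·0.08201 = 3.258 m
Minor: ΣK = 3.75; h_m = ΣK·V²/2g = 0.3075 m
Total H_L = 3.258 + 0.3075 = 3.565 m

H_L ≈ 3.57 m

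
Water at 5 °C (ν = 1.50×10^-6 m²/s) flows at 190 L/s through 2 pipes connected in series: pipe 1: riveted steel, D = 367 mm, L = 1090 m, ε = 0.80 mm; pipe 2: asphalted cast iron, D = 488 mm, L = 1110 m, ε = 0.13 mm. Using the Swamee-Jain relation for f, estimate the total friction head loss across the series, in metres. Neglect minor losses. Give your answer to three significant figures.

H ≈ 13.9 m

Pipe 1: V = 1.796 m/s, Re = 4.39×10^5, ε/D = 0.00218, f = 0.02448, h_1 = f(L/D)V²/2g = 11.95 m
Pipe 2: V = 1.016 m/s, Re = 3.30×10^5, ε/D = 2.66×10^-4, f = 0.01666, h_2 = f(L/D)V²/2g = 1.994 m
Series → Q common, losses add: H = Σh = 13.95 m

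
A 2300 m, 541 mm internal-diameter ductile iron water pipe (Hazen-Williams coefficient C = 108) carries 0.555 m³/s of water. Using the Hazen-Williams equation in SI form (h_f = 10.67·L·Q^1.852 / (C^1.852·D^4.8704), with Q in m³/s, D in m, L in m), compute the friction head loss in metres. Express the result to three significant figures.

h_f = 10.67·2300·0.555^1.852 / (108^1.852·0.541^4.8704) = 28.17 m

h_f ≈ 28.2 m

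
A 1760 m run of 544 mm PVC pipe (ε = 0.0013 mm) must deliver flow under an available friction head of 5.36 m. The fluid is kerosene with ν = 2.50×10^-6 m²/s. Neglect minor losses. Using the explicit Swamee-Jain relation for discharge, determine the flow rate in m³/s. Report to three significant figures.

Swamee-Jain (Type II): Q = -0.965·√(gD⁵h_f/L)·ln[ε/(3.7D) + √(3.17ν²L/(gD³h_f))]
√(gD⁵h_f/L) = √(9.81·0.544⁵·5.36/1760) = 0.03773
ε/(3.7D) = 6.46×10^-7; √(3.17ν²L/(gD³h_f)) = 6.42×10^-5
Q = -0.965·0.03773·ln(6.483×10^-5) = 0.3511 m³/s
Check: V = 1.51 m/s, Re = 3.29×10^5, f = 0.01416, h_f = 5.33 m ≈ 5.36 m ✓

Q ≈ 0.351 m³/s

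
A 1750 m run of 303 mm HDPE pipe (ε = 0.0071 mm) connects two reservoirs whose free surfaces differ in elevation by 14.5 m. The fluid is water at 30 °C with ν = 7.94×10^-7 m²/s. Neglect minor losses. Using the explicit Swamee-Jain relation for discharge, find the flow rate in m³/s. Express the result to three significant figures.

Q ≈ 0.142 m³/s

Swamee-Jain (Type II): Q = -0.965·√(gD⁵h_f/L)·ln[ε/(3.7D) + √(3.17ν²L/(gD³h_f))]
√(gD⁵h_f/L) = √(9.81·0.303⁵·14.5/1750) = 0.01441
ε/(3.7D) = 6.33×10^-6; √(3.17ν²L/(gD³h_f)) = 2.97×10^-5
Q = -0.965·0.01441·ln(3.606×10^-5) = 0.1422 m³/s
Check: V = 1.97 m/s, Re = 7.53×10^5, f = 0.01265, h_f = 14.5 m ≈ 14.5 m ✓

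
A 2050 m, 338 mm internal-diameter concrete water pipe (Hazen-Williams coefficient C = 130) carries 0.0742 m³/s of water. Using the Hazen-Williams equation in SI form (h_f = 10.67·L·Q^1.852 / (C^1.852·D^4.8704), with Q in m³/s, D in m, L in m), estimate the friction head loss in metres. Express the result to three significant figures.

h_f = 10.67·2050·0.0742^1.852 / (130^1.852·0.338^4.8704) = 4.239 m

h_f ≈ 4.24 m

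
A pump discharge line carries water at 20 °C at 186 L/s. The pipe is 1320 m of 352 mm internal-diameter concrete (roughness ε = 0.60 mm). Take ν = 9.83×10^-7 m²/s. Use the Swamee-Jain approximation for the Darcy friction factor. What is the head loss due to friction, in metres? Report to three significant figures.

V = 4Q/(πD²) = 4·0.186/(π·0.352²) = 1.911 m/s
Re = VD/ν = 1.911·0.352/9.83×10^-7 = 6.84×10^5 → turbulent
ε/D = 0.60/352 = 0.00170
Swamee-Jain: f = 0.02286
h_f = f(L/D)V²/(2g) = 0.02286·(1320/0.352)·1.911²/(2·9.81) = 15.96 m

h_f ≈ 16.0 m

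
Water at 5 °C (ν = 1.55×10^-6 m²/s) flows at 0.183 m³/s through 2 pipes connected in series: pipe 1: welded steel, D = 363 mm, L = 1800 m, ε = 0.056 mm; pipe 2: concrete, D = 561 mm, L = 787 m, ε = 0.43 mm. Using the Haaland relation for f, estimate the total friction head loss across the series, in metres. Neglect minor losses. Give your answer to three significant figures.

Pipe 1: V = 1.768 m/s, Re = 4.14×10^5, ε/D = 1.54×10^-4, f = 0.01513, h_1 = f(L/D)V²/2g = 11.95 m
Pipe 2: V = 0.7403 m/s, Re = 2.68×10^5, ε/D = 7.66×10^-4, f = 0.01959, h_2 = f(L/D)V²/2g = 0.7676 m
Series → Q common, losses add: H = Σh = 12.72 m

H ≈ 12.7 m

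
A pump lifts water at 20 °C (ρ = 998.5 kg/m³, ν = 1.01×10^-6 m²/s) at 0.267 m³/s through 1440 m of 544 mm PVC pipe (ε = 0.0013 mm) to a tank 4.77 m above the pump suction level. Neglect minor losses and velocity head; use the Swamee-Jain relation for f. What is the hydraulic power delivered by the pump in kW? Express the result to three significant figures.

P_hyd ≈ 18.4 kW

V = 4Q/(πD²) = 1.149 m/s; Re = 6.19×10^5; ε/D = 2.39×10^-6; f = 0.01265
h_f = f(L/D)V²/2g = 2.252 m
Total head H = z + h_f = 4.77 + 2.252 = 7.022 m
P_hyd = ρgQH = 998.5·9.81·0.267·7.022 = 18.37 kW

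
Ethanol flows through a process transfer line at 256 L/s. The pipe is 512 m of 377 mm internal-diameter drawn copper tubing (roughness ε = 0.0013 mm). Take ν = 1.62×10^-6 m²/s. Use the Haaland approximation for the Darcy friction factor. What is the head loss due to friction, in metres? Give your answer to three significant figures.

V = 4Q/(πD²) = 4·0.256/(π·0.377²) = 2.293 m/s
Re = VD/ν = 2.293·0.377/1.62×10^-6 = 5.34×10^5 → turbulent
ε/D = 0.0013/377 = 3.45×10^-6
Haaland: f = 0.01295
h_f = f(L/D)V²/(2g) = 0.01295·(512/0.377)·2.293²/(2·9.81) = 4.715 m

h_f ≈ 4.71 m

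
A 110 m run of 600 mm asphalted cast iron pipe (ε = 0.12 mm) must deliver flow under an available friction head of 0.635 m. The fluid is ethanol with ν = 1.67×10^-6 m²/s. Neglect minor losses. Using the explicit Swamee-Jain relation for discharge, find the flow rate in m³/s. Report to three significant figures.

Swamee-Jain (Type II): Q = -0.965·√(gD⁵h_f/L)·ln[ε/(3.7D) + √(3.17ν²L/(gD³h_f))]
√(gD⁵h_f/L) = √(9.81·0.600⁵·0.635/110) = 0.06636
ε/(3.7D) = 5.41×10^-5; √(3.17ν²L/(gD³h_f)) = 2.69×10^-5
Q = -0.965·0.06636·ln(8.094×10^-5) = 0.6033 m³/s
Check: V = 2.13 m/s, Re = 7.67×10^5, f = 0.01501, h_f = 0.639 m ≈ 0.635 m ✓

Q ≈ 0.603 m³/s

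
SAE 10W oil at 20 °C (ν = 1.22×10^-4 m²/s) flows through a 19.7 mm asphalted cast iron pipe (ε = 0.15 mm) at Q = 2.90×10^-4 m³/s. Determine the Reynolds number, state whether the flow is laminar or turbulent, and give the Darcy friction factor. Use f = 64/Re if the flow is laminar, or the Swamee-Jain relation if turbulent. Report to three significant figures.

V = 4Q/(πD²) = 0.9514 m/s
Re = VD/ν = 0.9514·0.0197/1.22×10^-4 = 154
Re < 2300 → laminar → f = 64/Re = 0.4166

Re ≈ 154; laminar; f = 64/Re ≈ 0.417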